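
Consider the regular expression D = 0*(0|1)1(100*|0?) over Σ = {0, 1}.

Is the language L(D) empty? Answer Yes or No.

The string 01 matches the expression, so it belongs to L(D).
Since L(D) contains at least one string, it is not empty.

No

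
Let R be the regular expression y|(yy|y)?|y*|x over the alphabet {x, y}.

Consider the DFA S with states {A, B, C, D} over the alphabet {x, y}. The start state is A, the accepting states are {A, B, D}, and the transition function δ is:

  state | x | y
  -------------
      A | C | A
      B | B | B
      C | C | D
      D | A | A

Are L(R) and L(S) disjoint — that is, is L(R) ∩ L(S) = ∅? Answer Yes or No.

No

The empty string ε is accepted by both R and S.
Hence L(R) ∩ L(S) ≠ ∅.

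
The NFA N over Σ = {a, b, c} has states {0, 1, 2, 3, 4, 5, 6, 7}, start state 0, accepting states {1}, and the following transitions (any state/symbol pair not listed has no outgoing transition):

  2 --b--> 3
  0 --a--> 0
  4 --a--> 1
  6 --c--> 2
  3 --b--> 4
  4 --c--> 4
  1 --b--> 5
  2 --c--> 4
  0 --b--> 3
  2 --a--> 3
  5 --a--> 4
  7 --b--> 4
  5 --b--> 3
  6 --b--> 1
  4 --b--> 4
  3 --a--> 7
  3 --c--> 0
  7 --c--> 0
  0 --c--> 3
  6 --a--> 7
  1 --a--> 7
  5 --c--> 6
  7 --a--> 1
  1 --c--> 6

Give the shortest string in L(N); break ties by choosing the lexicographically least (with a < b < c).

baa

A breadth-first search from 0 reaches an accepting state first via the path 0 → 3 → 7 → 1 on input baa.
No string of length < 3 is accepted (BFS exhausts all shorter strings without reaching an accepting state), and baa is the lexicographically least accepting string of length 3.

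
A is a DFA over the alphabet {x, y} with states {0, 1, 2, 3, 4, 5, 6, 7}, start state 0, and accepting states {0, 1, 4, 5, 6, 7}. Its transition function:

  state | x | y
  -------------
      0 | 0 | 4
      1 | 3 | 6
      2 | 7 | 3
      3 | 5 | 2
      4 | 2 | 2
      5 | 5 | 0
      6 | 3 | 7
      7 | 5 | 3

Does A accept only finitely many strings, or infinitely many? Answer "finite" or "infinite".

infinite

State 0 is reachable from the start and can reach an accepting state, and it lies on the cycle 0 → 0.
Traversing that cycle any number of times yields accepted strings of unbounded length, so the language is infinite.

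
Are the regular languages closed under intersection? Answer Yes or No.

Run DFAs for L₁ and L₂ in parallel: the product automaton with state set Q₁ × Q₂, start (q₁, q₂) and accepting set F₁ × F₂ recognises L₁ ∩ L₂.
So the regular languages are closed under intersection.

Yes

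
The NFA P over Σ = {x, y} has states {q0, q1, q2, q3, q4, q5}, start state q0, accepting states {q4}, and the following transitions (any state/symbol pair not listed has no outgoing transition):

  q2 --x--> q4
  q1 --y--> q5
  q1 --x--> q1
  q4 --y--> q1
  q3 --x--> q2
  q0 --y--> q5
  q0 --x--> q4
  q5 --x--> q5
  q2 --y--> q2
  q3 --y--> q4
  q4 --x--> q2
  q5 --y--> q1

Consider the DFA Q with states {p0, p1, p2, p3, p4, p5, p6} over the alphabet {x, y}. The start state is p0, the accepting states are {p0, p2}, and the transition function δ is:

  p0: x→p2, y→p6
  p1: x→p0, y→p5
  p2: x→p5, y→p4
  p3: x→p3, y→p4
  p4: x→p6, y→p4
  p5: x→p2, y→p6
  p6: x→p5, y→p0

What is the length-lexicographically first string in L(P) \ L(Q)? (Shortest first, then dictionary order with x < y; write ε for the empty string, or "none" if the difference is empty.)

xxyx

The string xxyx is accepted by P but not by Q.
No shorter string lies in the difference, and xxyx is the lexicographically first length-4 string in L(P) \ L(Q).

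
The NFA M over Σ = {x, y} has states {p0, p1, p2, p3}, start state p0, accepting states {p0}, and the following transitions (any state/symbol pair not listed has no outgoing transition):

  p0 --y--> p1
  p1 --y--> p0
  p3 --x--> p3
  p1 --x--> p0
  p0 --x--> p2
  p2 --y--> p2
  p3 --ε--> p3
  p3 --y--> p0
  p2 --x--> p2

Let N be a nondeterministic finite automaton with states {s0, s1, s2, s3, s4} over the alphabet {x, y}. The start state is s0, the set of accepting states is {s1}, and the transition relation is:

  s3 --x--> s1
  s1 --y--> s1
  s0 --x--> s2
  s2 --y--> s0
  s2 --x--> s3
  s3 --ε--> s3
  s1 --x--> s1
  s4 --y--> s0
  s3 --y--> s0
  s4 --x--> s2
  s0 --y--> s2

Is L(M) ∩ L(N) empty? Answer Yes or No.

Yes

Exploring the product automaton M × N from the start pair (p0, s0), following both machines on each input symbol, reaches 9 state pairs: (p0, s0), (p2, s2), (p1, s2), (p2, s3), (p2, s0), (p0, s3), (p2, s1), (p1, s0), (p0, s2).
M accepts in {p0} and N accepts in {s1}; no reachable pair has both components accepting, so no string drives both machines to acceptance simultaneously and L(M) ∩ L(N) = ∅.
So no string is accepted by both, and the intersection is empty.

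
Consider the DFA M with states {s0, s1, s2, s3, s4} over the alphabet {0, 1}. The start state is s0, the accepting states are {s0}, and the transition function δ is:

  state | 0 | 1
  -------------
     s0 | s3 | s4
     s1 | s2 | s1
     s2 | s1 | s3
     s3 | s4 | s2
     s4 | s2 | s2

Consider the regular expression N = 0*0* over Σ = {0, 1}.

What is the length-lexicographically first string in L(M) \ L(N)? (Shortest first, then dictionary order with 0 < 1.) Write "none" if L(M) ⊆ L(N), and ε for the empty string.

none

Converting the expression N to a DFA (subset construction, then merging equivalent states) gives the minimal DFA with states {n0, n1}, start state n0, accepting states {n0} and transitions n0: 0→n0, 1→n1; n1: 0→n1, 1→n1.
Exploring the product automaton M × N from the start pair (s0, n0), following both machines on each input symbol, reaches 9 state pairs: (s0, n0), (s3, n0), (s4, n1), (s4, n0), (s2, n1), (s2, n0), (s1, n1), (s3, n1), (s1, n0).
M accepts in {s0} and N accepts in {n0}. The reachable pairs whose M-component is accepting are (s0, n0); in each of them the N-component is accepting too, so the product for L(M) \ L(N) (M-component accepting, N-component rejecting) has no reachable accepting pair and the difference is empty.
So every string accepted by M is also accepted by N: L(M) \ L(N) = ∅ and there is no such string.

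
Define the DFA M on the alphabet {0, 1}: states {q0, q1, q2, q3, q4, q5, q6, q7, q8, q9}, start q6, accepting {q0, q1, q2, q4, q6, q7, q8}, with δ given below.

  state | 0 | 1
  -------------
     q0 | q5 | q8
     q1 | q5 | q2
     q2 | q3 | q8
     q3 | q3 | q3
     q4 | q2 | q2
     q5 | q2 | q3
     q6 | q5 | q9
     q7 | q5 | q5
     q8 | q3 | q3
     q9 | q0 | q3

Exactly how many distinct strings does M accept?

The useful subgraph on states {q0, q2, q5, q6, q8, q9} is acyclic, so L(M) is finite; the longest accepting path visits 6 useful states, giving maximum string length 5.
Counting accepting paths from q6 by length: 1 of length 0, 2 of length 2, 2 of length 3, 1 of length 4, 1 of length 5. Total 7.

7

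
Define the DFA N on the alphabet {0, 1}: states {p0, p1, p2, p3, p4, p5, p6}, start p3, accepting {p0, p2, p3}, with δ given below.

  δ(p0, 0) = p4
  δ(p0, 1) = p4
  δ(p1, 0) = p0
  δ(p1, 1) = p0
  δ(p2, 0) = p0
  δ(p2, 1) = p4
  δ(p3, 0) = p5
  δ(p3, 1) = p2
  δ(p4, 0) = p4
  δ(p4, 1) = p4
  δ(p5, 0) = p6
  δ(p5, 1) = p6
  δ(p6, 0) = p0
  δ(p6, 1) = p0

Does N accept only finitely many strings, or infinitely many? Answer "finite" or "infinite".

finite

The useful states (reachable from p3 and able to reach an accepting state) are {p0, p2, p3, p5, p6}.
Restricted to these states the transition graph has no cycle, so every accepting path has bounded length and L is finite.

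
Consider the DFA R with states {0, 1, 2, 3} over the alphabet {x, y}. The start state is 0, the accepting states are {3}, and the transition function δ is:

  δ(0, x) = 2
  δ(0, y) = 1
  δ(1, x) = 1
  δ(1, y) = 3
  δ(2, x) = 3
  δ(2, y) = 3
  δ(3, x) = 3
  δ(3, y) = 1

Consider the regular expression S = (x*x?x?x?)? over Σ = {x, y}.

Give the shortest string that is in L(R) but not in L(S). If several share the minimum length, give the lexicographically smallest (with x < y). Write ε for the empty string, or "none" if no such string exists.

xy

The string xy is accepted by R but not by S.
No shorter string lies in the difference, and xy is the lexicographically first length-2 string in L(R) \ L(S).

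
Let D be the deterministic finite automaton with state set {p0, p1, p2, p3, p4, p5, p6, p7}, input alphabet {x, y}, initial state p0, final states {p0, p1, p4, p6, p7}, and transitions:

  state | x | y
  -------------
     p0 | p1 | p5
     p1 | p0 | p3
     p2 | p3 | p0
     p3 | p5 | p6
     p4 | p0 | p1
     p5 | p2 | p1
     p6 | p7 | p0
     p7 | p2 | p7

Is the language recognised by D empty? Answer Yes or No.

The empty string ε is accepted: the run p0 ends in the accepting state p0.
Since at least one string is accepted, L(D) is not empty.

No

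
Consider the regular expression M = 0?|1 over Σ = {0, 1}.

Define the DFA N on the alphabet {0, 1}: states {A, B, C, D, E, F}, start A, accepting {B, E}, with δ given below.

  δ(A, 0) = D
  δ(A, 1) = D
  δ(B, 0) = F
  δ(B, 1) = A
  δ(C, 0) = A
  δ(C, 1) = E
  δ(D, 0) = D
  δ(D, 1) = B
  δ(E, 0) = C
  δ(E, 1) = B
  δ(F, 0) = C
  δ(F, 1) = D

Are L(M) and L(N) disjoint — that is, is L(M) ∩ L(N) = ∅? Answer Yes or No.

Converting the expression M to a DFA (subset construction, then merging equivalent states) gives the minimal DFA with states {m0, m1, m2}, start state m0, accepting states {m0, m1} and transitions m0: 0→m1, 1→m1; m1: 0→m2, 1→m2; m2: 0→m2, 1→m2.
Exploring the product automaton M × N from the start pair (m0, A), following both machines on each input symbol, reaches 8 state pairs: (m0, A), (m1, D), (m2, D), (m2, B), (m2, F), (m2, A), (m2, C), (m2, E).
M accepts in {m0, m1} and N accepts in {B, E}; no reachable pair has both components accepting, so no string drives both machines to acceptance simultaneously and L(M) ∩ L(N) = ∅.
So no string is accepted by both, and the intersection is empty.

Yes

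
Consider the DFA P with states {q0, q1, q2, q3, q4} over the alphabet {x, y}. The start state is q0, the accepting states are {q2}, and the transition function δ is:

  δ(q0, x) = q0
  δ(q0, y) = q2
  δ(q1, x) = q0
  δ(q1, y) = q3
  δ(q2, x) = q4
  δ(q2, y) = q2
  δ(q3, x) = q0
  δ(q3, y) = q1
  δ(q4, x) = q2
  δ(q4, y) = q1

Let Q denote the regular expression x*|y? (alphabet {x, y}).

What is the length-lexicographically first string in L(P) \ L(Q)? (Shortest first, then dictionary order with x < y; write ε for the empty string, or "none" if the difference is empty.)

xy

The string xy is accepted by P but not by Q.
No shorter string lies in the difference, and xy is the lexicographically first length-2 string in L(P) \ L(Q).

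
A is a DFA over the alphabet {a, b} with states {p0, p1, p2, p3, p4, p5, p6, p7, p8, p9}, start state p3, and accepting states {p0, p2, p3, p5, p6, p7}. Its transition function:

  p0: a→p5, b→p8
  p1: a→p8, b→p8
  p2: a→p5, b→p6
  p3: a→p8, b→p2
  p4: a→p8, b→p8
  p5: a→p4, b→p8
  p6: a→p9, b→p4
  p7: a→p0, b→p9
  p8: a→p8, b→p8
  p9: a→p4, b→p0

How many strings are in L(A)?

The useful subgraph on states {p0, p2, p3, p5, p6, p9} is acyclic, so L(A) is finite; the longest accepting path visits 6 useful states, giving maximum string length 5.
Counting accepting paths from p3 by length: 1 of length 0, 1 of length 1, 2 of length 2, 1 of length 4, 1 of length 5. Total 6.

6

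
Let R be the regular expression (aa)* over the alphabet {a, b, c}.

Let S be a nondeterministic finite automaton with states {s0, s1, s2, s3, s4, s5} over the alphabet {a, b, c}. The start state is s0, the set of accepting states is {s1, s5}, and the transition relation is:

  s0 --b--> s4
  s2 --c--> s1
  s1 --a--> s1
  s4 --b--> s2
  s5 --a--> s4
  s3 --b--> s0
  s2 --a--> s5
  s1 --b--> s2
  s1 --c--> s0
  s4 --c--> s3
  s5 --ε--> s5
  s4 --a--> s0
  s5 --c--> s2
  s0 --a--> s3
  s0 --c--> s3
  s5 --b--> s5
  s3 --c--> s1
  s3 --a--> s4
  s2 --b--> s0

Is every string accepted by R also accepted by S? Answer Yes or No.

The empty string ε is in L(R) but not in L(S).
So L(R) ⊄ L(S).

No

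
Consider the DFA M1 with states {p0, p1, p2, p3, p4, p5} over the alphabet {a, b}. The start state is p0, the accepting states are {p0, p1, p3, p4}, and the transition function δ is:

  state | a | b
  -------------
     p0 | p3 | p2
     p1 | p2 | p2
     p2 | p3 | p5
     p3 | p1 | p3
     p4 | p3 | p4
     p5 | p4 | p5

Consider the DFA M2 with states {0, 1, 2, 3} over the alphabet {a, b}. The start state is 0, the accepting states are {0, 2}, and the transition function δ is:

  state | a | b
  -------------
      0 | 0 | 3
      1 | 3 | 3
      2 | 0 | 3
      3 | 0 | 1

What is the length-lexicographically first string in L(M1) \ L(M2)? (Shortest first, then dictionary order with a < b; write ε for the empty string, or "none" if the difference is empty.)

The string ab is accepted by M1 but not by M2.
No shorter string lies in the difference, and ab is the lexicographically first length-2 string in L(M1) \ L(M2).

ab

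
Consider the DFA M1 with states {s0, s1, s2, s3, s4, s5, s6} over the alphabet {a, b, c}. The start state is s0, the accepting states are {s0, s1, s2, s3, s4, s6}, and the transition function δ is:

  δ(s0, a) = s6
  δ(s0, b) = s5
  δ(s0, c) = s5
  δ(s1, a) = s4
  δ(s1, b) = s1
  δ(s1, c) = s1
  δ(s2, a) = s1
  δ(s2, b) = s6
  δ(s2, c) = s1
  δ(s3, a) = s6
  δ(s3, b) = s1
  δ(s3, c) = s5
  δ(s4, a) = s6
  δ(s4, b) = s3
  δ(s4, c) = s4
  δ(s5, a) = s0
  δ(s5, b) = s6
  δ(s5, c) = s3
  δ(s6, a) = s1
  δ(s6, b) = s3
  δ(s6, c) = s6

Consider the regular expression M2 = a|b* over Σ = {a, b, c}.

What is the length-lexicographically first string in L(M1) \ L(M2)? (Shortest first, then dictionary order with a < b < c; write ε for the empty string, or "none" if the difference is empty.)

The string aa is accepted by M1 but not by M2.
No shorter string lies in the difference, and aa is the lexicographically first length-2 string in L(M1) \ L(M2).

aa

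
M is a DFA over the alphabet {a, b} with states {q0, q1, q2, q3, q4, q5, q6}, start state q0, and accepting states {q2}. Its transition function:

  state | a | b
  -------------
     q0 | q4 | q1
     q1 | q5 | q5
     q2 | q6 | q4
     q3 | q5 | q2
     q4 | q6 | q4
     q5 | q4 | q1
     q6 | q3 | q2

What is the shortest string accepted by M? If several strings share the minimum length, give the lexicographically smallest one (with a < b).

A breadth-first search from q0 reaches an accepting state first via the path q0 → q4 → q6 → q2 on input aab.
No string of length < 3 is accepted (BFS exhausts all shorter strings without reaching an accepting state), and aab is the lexicographically least accepting string of length 3.

aab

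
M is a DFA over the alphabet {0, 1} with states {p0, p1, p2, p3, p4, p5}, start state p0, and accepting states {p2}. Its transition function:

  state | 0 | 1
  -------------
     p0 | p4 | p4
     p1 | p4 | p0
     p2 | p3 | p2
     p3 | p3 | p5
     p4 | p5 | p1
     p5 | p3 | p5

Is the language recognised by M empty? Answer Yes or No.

Yes

The states reachable from the start state are {p0, p1, p3, p4, p5}.
None of the accepting states {p2} is reachable, so no string is accepted and L(M) = ∅.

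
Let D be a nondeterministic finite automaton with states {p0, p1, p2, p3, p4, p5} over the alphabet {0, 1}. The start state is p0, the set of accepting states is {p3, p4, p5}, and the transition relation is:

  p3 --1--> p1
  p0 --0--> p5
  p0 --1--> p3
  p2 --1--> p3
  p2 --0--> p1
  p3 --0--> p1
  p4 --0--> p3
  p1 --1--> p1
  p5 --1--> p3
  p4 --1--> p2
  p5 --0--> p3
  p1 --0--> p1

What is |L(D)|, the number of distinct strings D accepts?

4

The useful subgraph on states {p0, p3, p5} is acyclic, so L(D) is finite; the longest accepting path visits 3 useful states, giving maximum string length 2.
Counting accepting paths from p0 by length: 2 of length 1, 2 of length 2. Total 4.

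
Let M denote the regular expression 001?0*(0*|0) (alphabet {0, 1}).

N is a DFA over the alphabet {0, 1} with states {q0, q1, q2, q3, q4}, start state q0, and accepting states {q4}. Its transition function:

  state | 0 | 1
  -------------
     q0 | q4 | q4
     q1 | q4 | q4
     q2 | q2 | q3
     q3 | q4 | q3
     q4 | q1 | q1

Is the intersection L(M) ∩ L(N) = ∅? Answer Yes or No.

No

The string 000 is accepted by both M and N.
Hence L(M) ∩ L(N) ≠ ∅.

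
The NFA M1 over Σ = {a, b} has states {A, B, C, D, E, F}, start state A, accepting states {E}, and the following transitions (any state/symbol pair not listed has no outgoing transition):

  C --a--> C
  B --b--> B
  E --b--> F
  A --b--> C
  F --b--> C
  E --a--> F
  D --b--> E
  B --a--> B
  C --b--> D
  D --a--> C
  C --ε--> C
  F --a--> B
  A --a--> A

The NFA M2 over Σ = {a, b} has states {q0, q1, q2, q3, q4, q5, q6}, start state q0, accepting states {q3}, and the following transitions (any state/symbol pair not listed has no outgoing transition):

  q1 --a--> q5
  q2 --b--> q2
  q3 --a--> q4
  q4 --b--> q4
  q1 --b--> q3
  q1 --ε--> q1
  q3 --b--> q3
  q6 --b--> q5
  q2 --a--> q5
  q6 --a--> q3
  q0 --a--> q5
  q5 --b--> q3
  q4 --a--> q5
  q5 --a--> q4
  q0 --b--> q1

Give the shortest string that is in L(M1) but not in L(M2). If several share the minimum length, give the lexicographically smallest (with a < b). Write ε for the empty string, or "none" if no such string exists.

aabbb

The string aabbb is accepted by M1 but not by M2.
No shorter string lies in the difference, and aabbb is the lexicographically first length-5 string in L(M1) \ L(M2).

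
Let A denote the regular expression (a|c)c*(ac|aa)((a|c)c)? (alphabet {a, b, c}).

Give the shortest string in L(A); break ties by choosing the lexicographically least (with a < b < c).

By inspection of the expression, no string of length less than 3 matches, and aaa is the lexicographically first match of length 3.

aaa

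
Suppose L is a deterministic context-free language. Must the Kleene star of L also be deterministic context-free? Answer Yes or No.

No

L = {c aⁿbⁿ : n≥0} ∪ {cc aⁿb²ⁿ : n≥0} is a DCFL (the number of leading c's fixes which ratio the DPDA checks), but L* is not. Every word of L starts with c, so in a factorisation of the string cc aⁱbʲ (i≥1) into words of L each factor begins at one of the two c's: either the whole string is a single word of L (forcing j = 2i), or it splits as c · (c aⁱbʲ) with c ∈ L (take n = 0) and c aⁱbʲ ∈ L (forcing j = i). Thus L* ∩ cca⁺b* = {cc aⁿbⁿ : n≥1} ∪ {cc aⁿb²ⁿ : n≥1}. A DPDA for L* would give one for this intersection with a regular set, and, started from its configuration after reading cc, one for {aⁿbⁿ : n≥1} ∪ {aⁿb²ⁿ : n≥1}, which no deterministic PDA accepts (a DPDA for it would have a single run on aⁿb²ⁿ, accepting after the prefix aⁿbⁿ and accepting again after n more b's; an ordinary PDA that simulates it on a's and b's and, at any moment when it is accepting, may switch to reading only a fresh letter d while feeding each d to the simulation as a b, would accept aⁱbʲdᵏ (k≥1) exactly when both aⁱbʲ and aⁱbʲ⁺ᵏ are in the language, i.e. its language intersected with the regular set a*b*d⁺ would be exactly {aⁿbⁿdⁿ : n≥1} — impossible, since context-free languages are closed under intersection with regular sets and {aⁿbⁿdⁿ} is not context-free). So L* is not a DCFL.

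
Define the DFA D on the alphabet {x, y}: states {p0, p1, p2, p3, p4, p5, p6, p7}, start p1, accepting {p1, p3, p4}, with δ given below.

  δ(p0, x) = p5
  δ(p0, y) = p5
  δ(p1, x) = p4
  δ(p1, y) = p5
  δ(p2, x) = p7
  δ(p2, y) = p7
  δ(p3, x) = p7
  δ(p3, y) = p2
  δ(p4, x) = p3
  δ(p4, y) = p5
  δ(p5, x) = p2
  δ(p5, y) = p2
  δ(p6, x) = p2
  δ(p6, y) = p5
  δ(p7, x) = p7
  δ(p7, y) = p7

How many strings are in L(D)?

The useful subgraph on states {p1, p3, p4} is acyclic, so L(D) is finite; the longest accepting path visits 3 useful states, giving maximum string length 2.
Counting accepting paths from p1 by length: 1 of length 0, 1 of length 1, 1 of length 2. Total 3.

3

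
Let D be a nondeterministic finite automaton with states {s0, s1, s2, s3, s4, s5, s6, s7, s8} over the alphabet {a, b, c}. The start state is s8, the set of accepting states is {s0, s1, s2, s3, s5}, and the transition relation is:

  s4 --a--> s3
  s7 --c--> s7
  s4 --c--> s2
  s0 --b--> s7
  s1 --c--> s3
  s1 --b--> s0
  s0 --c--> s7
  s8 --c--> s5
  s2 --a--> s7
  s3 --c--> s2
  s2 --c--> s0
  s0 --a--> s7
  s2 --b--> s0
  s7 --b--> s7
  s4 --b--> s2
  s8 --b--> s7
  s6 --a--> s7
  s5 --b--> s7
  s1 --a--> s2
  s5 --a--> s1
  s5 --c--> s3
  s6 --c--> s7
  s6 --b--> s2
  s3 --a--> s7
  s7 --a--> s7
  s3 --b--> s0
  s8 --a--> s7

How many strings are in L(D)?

The useful subgraph on states {s0, s1, s2, s3, s5, s8} is acyclic, so L(D) is finite; the longest accepting path visits 6 useful states, giving maximum string length 5.
Counting accepting paths from s8 by length: 1 of length 1, 2 of length 2, 5 of length 3, 6 of length 4, 2 of length 5. Total 16.

16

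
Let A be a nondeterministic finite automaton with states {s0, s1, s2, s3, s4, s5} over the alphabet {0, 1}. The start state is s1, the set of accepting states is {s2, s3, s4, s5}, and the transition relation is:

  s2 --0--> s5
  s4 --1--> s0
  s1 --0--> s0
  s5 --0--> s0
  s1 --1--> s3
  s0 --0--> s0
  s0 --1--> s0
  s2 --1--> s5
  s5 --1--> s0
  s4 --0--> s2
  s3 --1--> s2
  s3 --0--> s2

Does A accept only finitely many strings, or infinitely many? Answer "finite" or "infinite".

finite

The useful states (reachable from s1 and able to reach an accepting state) are {s1, s2, s3, s5}.
Restricted to these states the transition graph has no cycle, so every accepting path has bounded length and L is finite.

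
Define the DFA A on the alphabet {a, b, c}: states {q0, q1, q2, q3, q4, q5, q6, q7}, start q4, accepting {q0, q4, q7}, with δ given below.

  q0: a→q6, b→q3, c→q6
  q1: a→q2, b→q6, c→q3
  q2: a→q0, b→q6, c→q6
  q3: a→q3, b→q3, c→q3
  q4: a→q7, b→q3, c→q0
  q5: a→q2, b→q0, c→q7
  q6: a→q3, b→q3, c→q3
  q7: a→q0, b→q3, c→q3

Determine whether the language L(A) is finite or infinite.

The useful states (reachable from q4 and able to reach an accepting state) are {q0, q4, q7}.
Restricted to these states the transition graph has no cycle, so every accepting path has bounded length and L is finite.

finite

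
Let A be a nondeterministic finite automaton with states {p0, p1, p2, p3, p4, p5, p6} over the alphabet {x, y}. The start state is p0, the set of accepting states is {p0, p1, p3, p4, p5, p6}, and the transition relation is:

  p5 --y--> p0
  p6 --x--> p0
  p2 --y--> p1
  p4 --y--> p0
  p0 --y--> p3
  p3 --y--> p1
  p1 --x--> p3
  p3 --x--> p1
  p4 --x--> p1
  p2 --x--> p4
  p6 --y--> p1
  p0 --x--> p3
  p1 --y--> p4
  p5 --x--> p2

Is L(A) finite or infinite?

infinite

State p3 is reachable from the start and can reach an accepting state, and it lies on the cycle p3 → p1 → p3.
Traversing that cycle any number of times yields accepted strings of unbounded length, so the language is infinite.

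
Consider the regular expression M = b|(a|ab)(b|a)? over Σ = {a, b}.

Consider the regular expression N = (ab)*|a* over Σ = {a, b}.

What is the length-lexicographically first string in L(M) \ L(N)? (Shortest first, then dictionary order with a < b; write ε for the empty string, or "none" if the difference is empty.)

The string b is accepted by M but not by N.
No shorter string lies in the difference, and b is the lexicographically first length-1 string in L(M) \ L(N).

b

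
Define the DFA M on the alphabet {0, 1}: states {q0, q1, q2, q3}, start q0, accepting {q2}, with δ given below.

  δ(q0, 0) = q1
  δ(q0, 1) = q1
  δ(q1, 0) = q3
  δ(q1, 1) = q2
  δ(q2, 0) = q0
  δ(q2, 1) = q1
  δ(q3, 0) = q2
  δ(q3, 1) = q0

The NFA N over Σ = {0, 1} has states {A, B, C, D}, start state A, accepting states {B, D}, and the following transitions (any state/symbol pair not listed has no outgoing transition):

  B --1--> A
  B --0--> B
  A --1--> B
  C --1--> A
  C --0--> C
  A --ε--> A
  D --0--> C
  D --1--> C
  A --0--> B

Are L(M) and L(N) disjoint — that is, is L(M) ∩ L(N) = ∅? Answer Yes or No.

The string 000 is accepted by both M and N.
Hence L(M) ∩ L(N) ≠ ∅.

No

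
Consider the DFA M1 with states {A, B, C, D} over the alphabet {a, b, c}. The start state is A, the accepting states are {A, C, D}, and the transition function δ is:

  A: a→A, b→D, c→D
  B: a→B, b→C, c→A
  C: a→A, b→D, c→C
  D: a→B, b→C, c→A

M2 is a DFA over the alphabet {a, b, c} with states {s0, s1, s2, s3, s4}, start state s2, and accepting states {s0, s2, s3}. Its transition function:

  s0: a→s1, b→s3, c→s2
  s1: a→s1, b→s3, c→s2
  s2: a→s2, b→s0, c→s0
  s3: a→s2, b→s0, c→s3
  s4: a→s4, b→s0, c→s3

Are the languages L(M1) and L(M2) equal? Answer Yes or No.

Exploring the product automaton M1 × M2 from the start pair (A, s2), following both machines on each input symbol, reaches 4 state pairs: (A, s2), (D, s0), (B, s1), (C, s3).
M1 accepts in {A, C, D} and M2 accepts in {s0, s2, s3}. In every reachable pair the two components are either both accepting — (A, s2), (D, s0), (C, s3) — or both non-accepting, so no string is accepted by exactly one of the machines: L(M1) \ L(M2) and L(M2) \ L(M1) are both empty.
Hence every string is accepted by M1 iff it is accepted by M2, and the two languages coincide.

Yes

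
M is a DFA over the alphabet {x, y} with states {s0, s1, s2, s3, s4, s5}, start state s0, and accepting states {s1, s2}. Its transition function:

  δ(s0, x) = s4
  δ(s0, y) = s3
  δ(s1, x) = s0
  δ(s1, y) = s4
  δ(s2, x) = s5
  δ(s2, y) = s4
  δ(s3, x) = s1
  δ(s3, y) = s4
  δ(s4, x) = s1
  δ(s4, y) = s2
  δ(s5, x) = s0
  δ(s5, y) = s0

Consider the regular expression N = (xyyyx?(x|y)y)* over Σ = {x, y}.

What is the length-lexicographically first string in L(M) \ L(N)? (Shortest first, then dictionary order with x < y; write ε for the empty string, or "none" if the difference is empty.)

The string xx is accepted by M but not by N.
No shorter string lies in the difference, and xx is the lexicographically first length-2 string in L(M) \ L(N).

xx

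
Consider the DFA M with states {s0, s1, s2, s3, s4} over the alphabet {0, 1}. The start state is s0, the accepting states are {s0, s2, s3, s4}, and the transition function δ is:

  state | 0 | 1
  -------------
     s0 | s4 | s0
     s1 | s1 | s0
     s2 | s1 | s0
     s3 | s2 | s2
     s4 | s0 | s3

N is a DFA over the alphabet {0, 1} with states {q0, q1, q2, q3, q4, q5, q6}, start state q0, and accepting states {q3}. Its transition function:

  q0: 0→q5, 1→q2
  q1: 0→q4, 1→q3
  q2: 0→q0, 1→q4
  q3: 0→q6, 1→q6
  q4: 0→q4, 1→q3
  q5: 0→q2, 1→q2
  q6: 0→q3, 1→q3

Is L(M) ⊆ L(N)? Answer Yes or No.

No

The empty string ε is in L(M) but not in L(N).
So L(M) ⊄ L(N).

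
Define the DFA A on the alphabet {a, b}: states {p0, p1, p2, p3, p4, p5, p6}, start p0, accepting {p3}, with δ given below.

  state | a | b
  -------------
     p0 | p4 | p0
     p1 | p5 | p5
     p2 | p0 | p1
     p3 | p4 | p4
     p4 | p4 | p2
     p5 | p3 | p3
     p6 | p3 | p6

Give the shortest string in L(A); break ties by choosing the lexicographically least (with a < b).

abbaa

A breadth-first search from p0 reaches an accepting state first via the path p0 → p4 → p2 → p1 → p5 → p3 on input abbaa.
No string of length < 5 is accepted (BFS exhausts all shorter strings without reaching an accepting state), and abbaa is the lexicographically least accepting string of length 5.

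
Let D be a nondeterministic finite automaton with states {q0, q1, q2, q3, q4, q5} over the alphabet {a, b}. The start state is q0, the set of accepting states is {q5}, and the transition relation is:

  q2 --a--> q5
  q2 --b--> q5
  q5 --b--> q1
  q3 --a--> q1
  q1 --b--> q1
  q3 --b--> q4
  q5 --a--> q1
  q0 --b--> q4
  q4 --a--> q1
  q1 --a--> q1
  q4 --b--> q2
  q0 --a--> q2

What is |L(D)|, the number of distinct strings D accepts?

The useful subgraph on states {q0, q2, q4, q5} is acyclic, so L(D) is finite; the longest accepting path visits 4 useful states, giving maximum string length 3.
Counting accepting paths from q0 by length: 2 of length 2, 2 of length 3. Total 4.

4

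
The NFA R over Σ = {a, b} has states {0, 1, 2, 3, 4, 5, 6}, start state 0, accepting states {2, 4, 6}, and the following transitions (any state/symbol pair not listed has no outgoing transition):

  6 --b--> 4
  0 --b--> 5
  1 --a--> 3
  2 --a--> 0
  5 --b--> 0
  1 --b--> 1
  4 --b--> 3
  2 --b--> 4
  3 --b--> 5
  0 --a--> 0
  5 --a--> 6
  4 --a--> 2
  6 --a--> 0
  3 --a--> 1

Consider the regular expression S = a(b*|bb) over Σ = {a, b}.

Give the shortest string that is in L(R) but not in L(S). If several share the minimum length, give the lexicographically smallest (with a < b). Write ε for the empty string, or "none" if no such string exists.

ba

The string ba is accepted by R but not by S.
No shorter string lies in the difference, and ba is the lexicographically first length-2 string in L(R) \ L(S).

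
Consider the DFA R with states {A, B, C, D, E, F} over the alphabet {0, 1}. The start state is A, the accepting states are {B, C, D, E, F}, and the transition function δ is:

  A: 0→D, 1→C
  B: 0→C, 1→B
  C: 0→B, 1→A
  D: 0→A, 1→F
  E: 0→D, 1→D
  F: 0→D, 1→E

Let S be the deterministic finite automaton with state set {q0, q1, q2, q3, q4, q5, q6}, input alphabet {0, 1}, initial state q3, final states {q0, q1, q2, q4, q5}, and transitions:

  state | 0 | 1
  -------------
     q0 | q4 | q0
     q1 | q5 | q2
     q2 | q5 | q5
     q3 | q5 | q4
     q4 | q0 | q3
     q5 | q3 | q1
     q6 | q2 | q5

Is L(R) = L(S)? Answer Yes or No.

Yes

Exploring the product automaton R × S from the start pair (A, q3), following both machines on each input symbol, reaches 6 state pairs: (A, q3), (D, q5), (C, q4), (F, q1), (B, q0), (E, q2).
R accepts in {B, C, D, E, F} and S accepts in {q0, q1, q2, q4, q5}. In every reachable pair the two components are either both accepting — (D, q5), (C, q4), (F, q1), (B, q0), (E, q2) — or both non-accepting, so no string is accepted by exactly one of the machines: L(R) \ L(S) and L(S) \ L(R) are both empty.
Hence every string is accepted by R iff it is accepted by S, and the two languages coincide.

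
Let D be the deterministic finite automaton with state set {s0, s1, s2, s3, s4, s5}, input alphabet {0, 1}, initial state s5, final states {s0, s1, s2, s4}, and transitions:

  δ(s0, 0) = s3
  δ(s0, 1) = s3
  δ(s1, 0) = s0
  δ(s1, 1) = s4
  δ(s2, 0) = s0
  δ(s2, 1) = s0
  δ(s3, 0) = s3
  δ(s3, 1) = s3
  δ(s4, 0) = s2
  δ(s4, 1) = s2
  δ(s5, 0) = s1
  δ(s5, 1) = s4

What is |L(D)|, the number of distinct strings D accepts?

The useful subgraph on states {s0, s1, s2, s4, s5} is acyclic, so L(D) is finite; the longest accepting path visits 5 useful states, giving maximum string length 4.
Counting accepting paths from s5 by length: 2 of length 1, 4 of length 2, 6 of length 3, 4 of length 4. Total 16.

16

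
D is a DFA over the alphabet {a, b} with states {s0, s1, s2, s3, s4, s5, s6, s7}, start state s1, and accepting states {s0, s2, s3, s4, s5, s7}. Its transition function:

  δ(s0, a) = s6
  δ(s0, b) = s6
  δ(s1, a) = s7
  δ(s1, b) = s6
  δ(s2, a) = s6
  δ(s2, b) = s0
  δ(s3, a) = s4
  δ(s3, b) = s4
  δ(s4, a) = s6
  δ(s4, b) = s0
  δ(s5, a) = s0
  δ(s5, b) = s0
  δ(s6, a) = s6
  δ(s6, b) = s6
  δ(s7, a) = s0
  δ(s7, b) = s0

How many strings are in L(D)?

The useful subgraph on states {s0, s1, s7} is acyclic, so L(D) is finite; the longest accepting path visits 3 useful states, giving maximum string length 2.
Counting accepting paths from s1 by length: 1 of length 1, 2 of length 2. Total 3.

3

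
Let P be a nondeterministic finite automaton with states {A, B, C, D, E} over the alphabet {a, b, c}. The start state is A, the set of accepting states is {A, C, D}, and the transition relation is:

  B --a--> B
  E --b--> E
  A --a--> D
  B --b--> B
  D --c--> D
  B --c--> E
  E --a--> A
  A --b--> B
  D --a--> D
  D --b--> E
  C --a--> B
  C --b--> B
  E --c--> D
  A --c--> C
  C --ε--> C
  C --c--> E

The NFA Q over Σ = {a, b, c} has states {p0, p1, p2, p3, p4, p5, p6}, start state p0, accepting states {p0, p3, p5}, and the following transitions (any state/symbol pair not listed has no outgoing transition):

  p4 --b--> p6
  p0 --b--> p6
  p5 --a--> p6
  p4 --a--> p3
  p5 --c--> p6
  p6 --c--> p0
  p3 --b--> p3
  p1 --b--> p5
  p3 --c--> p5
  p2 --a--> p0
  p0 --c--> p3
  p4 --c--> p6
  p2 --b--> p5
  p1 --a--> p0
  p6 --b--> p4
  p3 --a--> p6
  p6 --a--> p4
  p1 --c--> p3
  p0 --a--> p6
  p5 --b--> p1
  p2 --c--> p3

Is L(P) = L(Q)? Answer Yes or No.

The string a is accepted by P but rejected by Q.
So L(P) ≠ L(Q).

No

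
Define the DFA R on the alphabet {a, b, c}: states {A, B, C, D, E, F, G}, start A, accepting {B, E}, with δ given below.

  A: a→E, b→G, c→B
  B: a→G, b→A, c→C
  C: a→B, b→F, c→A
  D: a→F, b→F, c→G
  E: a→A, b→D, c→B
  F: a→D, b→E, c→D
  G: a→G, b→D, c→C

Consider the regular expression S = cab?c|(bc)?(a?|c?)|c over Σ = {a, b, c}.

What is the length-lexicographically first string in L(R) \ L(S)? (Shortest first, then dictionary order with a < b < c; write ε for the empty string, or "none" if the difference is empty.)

The string ac is accepted by R but not by S.
No shorter string lies in the difference, and ac is the lexicographically first length-2 string in L(R) \ L(S).

ac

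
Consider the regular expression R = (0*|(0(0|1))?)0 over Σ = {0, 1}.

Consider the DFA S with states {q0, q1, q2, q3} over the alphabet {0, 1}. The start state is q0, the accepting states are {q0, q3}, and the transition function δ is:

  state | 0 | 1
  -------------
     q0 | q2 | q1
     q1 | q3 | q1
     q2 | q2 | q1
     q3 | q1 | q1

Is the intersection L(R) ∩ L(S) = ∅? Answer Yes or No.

No

The string 010 is accepted by both R and S.
Hence L(R) ∩ L(S) ≠ ∅.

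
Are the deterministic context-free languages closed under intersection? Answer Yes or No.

No

DCFLs are closed under complement (normalise the DPDA to read all of its input, then flip the verdict). If they were also closed under intersection, De Morgan would make them closed under union; but {aⁿbⁿ : n≥0} and {aⁿb²ⁿ : n≥0} are DCFLs (push the a's; pop one per b, respectively one per two b's) whose union no deterministic PDA accepts: a DPDA for it would have a single run on aⁿb²ⁿ, accepting after the prefix aⁿbⁿ and accepting again after n more b's; an ordinary PDA that simulates it on a's and b's and, at any moment when it is accepting, may switch to reading only a fresh letter c while feeding each c to the simulation as a b, would accept aⁱbʲcᵏ (k≥1) exactly when both aⁱbʲ and aⁱbʲ⁺ᵏ are in the language, i.e. its language intersected with the regular set a*b*c⁺ would be exactly {aⁿbⁿcⁿ : n≥1} — impossible, since context-free languages are closed under intersection with regular sets and {aⁿbⁿcⁿ} is not context-free.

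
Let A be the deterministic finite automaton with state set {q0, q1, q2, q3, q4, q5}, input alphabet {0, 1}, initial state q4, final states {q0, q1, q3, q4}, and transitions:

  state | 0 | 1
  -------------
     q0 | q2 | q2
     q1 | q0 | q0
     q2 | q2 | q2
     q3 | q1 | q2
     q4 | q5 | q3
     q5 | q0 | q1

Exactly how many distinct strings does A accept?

9

The useful subgraph on states {q0, q1, q3, q4, q5} is acyclic, so L(A) is finite; the longest accepting path visits 4 useful states, giving maximum string length 3.
Counting accepting paths from q4 by length: 1 of length 0, 1 of length 1, 3 of length 2, 4 of length 3. Total 9.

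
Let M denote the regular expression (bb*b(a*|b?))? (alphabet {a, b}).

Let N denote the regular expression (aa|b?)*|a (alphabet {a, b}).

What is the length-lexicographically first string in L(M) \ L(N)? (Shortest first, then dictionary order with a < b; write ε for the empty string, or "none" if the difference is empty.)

The string bba is accepted by M but not by N.
No shorter string lies in the difference, and bba is the lexicographically first length-3 string in L(M) \ L(N).

bba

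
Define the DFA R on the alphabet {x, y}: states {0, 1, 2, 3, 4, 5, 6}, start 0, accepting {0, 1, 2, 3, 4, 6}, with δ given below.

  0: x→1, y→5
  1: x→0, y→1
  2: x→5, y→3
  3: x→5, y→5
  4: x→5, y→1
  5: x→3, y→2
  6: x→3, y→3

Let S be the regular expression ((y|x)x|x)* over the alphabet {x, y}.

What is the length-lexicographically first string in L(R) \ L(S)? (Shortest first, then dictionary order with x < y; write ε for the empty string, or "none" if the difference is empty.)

The string xy is accepted by R but not by S.
No shorter string lies in the difference, and xy is the lexicographically first length-2 string in L(R) \ L(S).

xy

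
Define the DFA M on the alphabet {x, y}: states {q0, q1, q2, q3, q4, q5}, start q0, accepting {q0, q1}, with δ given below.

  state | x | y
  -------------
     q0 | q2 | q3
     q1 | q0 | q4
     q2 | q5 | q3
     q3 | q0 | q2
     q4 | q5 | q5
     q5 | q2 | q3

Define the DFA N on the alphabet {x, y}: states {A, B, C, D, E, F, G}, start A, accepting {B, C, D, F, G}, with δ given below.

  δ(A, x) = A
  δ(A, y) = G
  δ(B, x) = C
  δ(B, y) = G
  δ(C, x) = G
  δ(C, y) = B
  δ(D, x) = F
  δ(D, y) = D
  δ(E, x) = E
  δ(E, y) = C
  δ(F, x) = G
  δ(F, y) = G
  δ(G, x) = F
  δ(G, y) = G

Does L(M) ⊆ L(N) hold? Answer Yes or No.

The empty string ε is in L(M) but not in L(N).
So L(M) ⊄ L(N).

No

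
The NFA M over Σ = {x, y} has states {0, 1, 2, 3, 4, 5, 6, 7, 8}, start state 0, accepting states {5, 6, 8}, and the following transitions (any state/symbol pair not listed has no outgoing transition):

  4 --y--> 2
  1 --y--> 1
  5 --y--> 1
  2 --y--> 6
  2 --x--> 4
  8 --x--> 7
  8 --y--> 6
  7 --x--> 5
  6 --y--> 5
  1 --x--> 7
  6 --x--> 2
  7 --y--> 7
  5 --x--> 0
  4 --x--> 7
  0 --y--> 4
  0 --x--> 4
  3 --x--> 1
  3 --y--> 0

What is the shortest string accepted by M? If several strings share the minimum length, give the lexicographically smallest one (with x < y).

xxx

A breadth-first search from 0 reaches an accepting state first via the path 0 → 4 → 7 → 5 on input xxx.
No string of length < 3 is accepted (BFS exhausts all shorter strings without reaching an accepting state), and xxx is the lexicographically least accepting string of length 3.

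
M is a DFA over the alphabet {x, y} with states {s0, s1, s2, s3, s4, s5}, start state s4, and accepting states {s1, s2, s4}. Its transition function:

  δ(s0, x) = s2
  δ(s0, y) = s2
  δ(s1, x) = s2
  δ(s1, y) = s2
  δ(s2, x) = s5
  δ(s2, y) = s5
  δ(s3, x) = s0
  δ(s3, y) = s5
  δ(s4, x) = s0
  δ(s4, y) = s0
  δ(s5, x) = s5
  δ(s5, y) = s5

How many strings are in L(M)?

5

The useful subgraph on states {s0, s2, s4} is acyclic, so L(M) is finite; the longest accepting path visits 3 useful states, giving maximum string length 2.
Counting accepting paths from s4 by length: 1 of length 0, 4 of length 2. Total 5.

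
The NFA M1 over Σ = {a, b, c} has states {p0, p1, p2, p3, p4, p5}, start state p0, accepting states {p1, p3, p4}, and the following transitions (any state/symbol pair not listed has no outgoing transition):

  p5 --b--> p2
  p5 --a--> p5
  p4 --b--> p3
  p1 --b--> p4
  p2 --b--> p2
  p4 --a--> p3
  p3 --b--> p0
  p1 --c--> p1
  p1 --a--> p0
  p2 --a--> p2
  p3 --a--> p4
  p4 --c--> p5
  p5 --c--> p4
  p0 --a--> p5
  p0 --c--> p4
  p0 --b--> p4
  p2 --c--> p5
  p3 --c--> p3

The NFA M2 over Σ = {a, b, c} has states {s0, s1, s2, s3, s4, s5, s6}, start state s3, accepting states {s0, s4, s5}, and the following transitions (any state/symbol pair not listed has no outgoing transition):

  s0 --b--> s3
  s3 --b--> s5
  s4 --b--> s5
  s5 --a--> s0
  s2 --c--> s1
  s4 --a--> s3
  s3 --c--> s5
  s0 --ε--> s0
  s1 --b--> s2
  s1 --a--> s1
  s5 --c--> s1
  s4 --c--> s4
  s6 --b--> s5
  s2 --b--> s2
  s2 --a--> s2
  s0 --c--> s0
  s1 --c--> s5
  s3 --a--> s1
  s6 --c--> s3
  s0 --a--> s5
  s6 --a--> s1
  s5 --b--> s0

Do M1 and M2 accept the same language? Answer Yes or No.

Yes

Exploring the product automaton M1 × M2 from the start pair (p0, s3), following both machines on each input symbol, reaches 5 state pairs: (p0, s3), (p5, s1), (p4, s5), (p2, s2), (p3, s0).
M1 accepts in {p1, p3, p4} and M2 accepts in {s0, s4, s5}. In every reachable pair the two components are either both accepting — (p4, s5), (p3, s0) — or both non-accepting, so no string is accepted by exactly one of the machines: L(M1) \ L(M2) and L(M2) \ L(M1) are both empty.
Hence every string is accepted by M1 iff it is accepted by M2, and the two languages coincide.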